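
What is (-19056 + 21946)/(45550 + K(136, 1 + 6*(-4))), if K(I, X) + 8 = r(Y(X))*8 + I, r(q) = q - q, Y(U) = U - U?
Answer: 1445/22839 ≈ 0.063269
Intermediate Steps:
Y(U) = 0
r(q) = 0
K(I, X) = -8 + I (K(I, X) = -8 + (0*8 + I) = -8 + (0 + I) = -8 + I)
(-19056 + 21946)/(45550 + K(136, 1 + 6*(-4))) = (-19056 + 21946)/(45550 + (-8 + 136)) = 2890/(45550 + 128) = 2890/45678 = 2890*(1/45678) = 1445/22839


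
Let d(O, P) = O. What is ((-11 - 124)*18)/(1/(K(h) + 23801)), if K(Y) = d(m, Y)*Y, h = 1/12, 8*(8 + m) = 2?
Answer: -462678885/8 ≈ -5.7835e+7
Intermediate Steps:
m = -31/4 (m = -8 + (⅛)*2 = -8 + ¼ = -31/4 ≈ -7.7500)
h = 1/12 ≈ 0.083333
K(Y) = -31*Y/4
((-11 - 124)*18)/(1/(K(h) + 23801)) = ((-11 - 124)*18)/(1/(-31/4*1/12 + 23801)) = (-135*18)/(1/(-31/48 + 23801)) = -2430/(1/(1142417/48)) = -2430/48/1142417 = -2430*1142417/48 = -462678885/8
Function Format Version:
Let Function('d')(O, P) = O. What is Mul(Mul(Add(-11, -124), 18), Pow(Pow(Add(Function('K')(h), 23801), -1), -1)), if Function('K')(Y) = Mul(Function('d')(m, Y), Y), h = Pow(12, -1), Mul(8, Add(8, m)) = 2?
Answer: Rational(-462678885, 8) ≈ -5.7835e+7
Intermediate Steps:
m = Rational(-31, 4) (m = Add(-8, Mul(Rational(1, 8), 2)) = Add(-8, Rational(1, 4)) = Rational(-31, 4) ≈ -7.7500)
h = Rational(1, 12) ≈ 0.083333
Function('K')(Y) = Mul(Rational(-31, 4), Y)
Mul(Mul(Add(-11, -124), 18), Pow(Pow(Add(Function('K')(h), 23801), -1), -1)) = Mul(Mul(Add(-11, -124), 18), Pow(Pow(Add(Mul(Rational(-31, 4), Rational(1, 12)), 23801), -1), -1)) = Mul(Mul(-135, 18), Pow(Pow(Add(Rational(-31, 48), 23801), -1), -1)) = Mul(-2430, Pow(Pow(Rational(1142417, 48), -1), -1)) = Mul(-2430, Pow(Rational(48, 1142417), -1)) = Mul(-2430, Rational(1142417, 48)) = Rational(-462678885, 8)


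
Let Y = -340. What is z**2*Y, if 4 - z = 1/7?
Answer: -247860/49 ≈ -5058.4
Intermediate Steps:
z = 27/7 (z = 4 - 1/7 = 27/7 ≈ 3.8571)
z**2*Y = (27/7)**2*(-340) = (729/49)*(-340) = -247860/49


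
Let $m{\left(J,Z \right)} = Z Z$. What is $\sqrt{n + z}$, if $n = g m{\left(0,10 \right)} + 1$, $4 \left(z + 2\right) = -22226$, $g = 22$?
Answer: $\frac{i \sqrt{13430}}{2} \approx 57.944 i$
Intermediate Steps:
$z = - \frac{11117}{2}$ ($z = -2 + \frac{1}{4} \left(-22226\right) = -2 - \frac{11113}{2} = - \frac{11117}{2} \approx -5558.5$)
$m{\left(J,Z \right)} = Z^{2}$
$n = 2201$ ($n = 22 \cdot 10^{2} + 1 = 22 \cdot 100 + 1 = 2200 + 1 = 2201$)
$\sqrt{n + z} = \sqrt{2201 - \frac{11117}{2}} = \sqrt{- \frac{6715}{2}} = \frac{i \sqrt{13430}}{2}$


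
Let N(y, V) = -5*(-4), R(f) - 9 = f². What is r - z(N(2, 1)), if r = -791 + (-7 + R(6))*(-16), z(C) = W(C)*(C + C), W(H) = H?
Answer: -2199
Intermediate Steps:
R(f) = 9 + f²
N(y, V) = 20
z(C) = 2*C² (z(C) = C*(C + C) = C*(2*C) = 2*C²)
r = -1399 (r = -791 + (-7 + (9 + 6²))*(-16) = -791 + (-7 + (9 + 36))*(-16) = -791 + (-7 + 45)*(-16) = -791 + 38*(-16) = -791 - 608 = -1399)
r - z(N(2, 1)) = -1399 - 2*20² = -1399 - 2*400 = -1399 - 1*800 = -1399 - 800 = -2199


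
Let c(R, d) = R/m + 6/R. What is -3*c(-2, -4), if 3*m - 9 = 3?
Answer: 21/2 ≈ 10.500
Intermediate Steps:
m = 4 (m = 3 + (⅓)*3 = 3 + 1 = 4)
c(R, d) = 6/R + R/4 (c(R, d) = R/4 + 6/R = 6/R + R/4)
-3*c(-2, -4) = -3*(6/(-2) + (¼)*(-2)) = -3*(6*(-½) - ½) = -3*(-3 - ½) = -3*(-7/2) = 21/2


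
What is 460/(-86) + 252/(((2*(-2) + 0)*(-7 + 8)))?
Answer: -2939/43 ≈ -68.349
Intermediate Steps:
460/(-86) + 252/(((2*(-2) + 0)*(-7 + 8))) = 460*(-1/86) + 252/(((-4 + 0)*1)) = -230/43 + 252/((-4*1)) = -230/43 + 252/(-4) = -230/43 + 252*(-1/4) = -230/43 - 63 = -2939/43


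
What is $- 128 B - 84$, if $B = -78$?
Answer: $9900$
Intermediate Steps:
$- 128 B - 84 = \left(-128\right) \left(-78\right) - 84 = 9984 - 84 = 9900$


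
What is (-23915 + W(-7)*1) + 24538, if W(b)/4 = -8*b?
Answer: 847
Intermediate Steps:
W(b) = -32*b (W(b) = 4*(-8*b) = -32*b)
(-23915 + W(-7)*1) + 24538 = (-23915 - 32*(-7)*1) + 24538 = (-23915 + 224*1) + 24538 = (-23915 + 224) + 24538 = -23691 + 24538 = 847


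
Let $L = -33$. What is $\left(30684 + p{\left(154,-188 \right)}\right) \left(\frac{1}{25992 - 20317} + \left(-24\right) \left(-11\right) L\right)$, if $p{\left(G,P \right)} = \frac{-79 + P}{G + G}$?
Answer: $- \frac{93446736798519}{349580} \approx -2.6731 \cdot 10^{8}$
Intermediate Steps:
$p{\left(G,P \right)} = \frac{-79 + P}{2 G}$
$\left(30684 + p{\left(154,-188 \right)}\right) \left(\frac{1}{25992 - 20317} + \left(-24\right) \left(-11\right) L\right) = \left(30684 + \frac{-79 - 188}{2 \cdot 154}\right) \left(\frac{1}{25992 - 20317} + \left(-24\right) \left(-11\right) \left(-33\right)\right) = \left(30684 + \frac{1}{2} \cdot \frac{1}{154} \left(-267\right)\right) \left(\frac{1}{5675} + 264 \left(-33\right)\right) = \left(30684 - \frac{267}{308}\right) \left(\frac{1}{5675} - 8712\right) = \frac{9450405}{308} \left(- \frac{49440599}{5675}\right) = - \frac{93446736798519}{349580}$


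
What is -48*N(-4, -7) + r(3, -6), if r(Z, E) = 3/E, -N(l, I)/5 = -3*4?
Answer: -5761/2 ≈ -2880.5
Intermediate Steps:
N(l, I) = 60 (N(l, I) = -(-15)*4 = -5*(-12) = 60)
-48*N(-4, -7) + r(3, -6) = -48*60 + 3/(-6) = -2880 + 3*(-1/6) = -2880 - 1/2 = -5761/2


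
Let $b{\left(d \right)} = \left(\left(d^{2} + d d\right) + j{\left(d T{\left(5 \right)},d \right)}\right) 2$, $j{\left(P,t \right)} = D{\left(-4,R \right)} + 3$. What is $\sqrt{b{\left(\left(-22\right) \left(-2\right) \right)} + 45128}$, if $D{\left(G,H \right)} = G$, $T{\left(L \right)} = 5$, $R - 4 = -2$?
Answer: $\sqrt{52870} \approx 229.93$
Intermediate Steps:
$R = 2$ ($R = 4 - 2 = 2$)
$j{\left(P,t \right)} = -1$ ($j{\left(P,t \right)} = -4 + 3 = -1$)
$b{\left(d \right)} = -2 + 4 d^{2}$ ($b{\left(d \right)} = \left(\left(d^{2} + d d\right) - 1\right) 2 = \left(\left(d^{2} + d^{2}\right) - 1\right) 2 = \left(2 d^{2} - 1\right) 2 = \left(-1 + 2 d^{2}\right) 2 = -2 + 4 d^{2}$)
$\sqrt{b{\left(\left(-22\right) \left(-2\right) \right)} + 45128} = \sqrt{\left(-2 + 4 \left(\left(-22\right) \left(-2\right)\right)^{2}\right) + 45128} = \sqrt{\left(-2 + 4 \cdot 44^{2}\right) + 45128} = \sqrt{\left(-2 + 4 \cdot 1936\right) + 45128} = \sqrt{\left(-2 + 7744\right) + 45128} = \sqrt{7742 + 45128} = \sqrt{52870}$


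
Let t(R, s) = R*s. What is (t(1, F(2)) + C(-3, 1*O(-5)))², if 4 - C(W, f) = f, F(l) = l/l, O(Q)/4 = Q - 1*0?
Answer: 625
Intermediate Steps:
O(Q) = 4*Q (O(Q) = 4*(Q - 1*0) = 4*(Q + 0) = 4*Q)
F(l) = 1
C(W, f) = 4 - f
(t(1, F(2)) + C(-3, 1*O(-5)))² = (1*1 + (4 - 4*(-5)))² = (1 + (4 - (-20)))² = (1 + (4 - 1*(-20)))² = (1 + (4 + 20))² = (1 + 24)² = 25² = 625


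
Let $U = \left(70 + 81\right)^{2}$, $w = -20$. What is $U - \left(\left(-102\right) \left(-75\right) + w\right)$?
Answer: $15171$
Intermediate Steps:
$U = 22801$ ($U = 151^{2} = 22801$)
$U - \left(\left(-102\right) \left(-75\right) + w\right) = 22801 - \left(\left(-102\right) \left(-75\right) - 20\right) = 22801 - \left(7650 - 20\right) = 22801 - 7630 = 15171$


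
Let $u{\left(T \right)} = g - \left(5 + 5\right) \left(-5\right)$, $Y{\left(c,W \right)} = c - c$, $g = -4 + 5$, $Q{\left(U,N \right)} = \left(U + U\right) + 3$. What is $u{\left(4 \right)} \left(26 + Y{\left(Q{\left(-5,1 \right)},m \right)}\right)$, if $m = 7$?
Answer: $1326$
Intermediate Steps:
$Q{\left(U,N \right)} = 3 + 2 U$ ($Q{\left(U,N \right)} = 2 U + 3 = 3 + 2 U$)
$g = 1$
$Y{\left(c,W \right)} = 0$
$u{\left(T \right)} = 51$ ($u{\left(T \right)} = 1 - \left(5 + 5\right) \left(-5\right) = 1 - 10 \left(-5\right) = 1 - -50 = 1 + 50 = 51$)
$u{\left(4 \right)} \left(26 + Y{\left(Q{\left(-5,1 \right)},m \right)}\right) = 51 \left(26 + 0\right) = 51 \cdot 26 = 1326$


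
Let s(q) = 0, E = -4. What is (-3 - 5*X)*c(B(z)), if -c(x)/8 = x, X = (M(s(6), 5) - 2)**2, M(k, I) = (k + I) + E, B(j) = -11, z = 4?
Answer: -704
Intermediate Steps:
M(k, I) = -4 + I + k (M(k, I) = (k + I) - 4 = (I + k) - 4 = -4 + I + k)
X = 1 (X = ((-4 + 5 + 0) - 2)**2 = (1 - 2)**2 = (-1)**2 = 1)
c(x) = -8*x
(-3 - 5*X)*c(B(z)) = (-3 - 5*1)*(-8*(-11)) = (-3 - 5)*88 = -8*88 = -704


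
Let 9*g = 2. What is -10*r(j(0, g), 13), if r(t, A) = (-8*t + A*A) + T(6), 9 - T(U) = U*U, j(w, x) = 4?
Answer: -1100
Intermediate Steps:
g = 2/9 (g = (1/9)*2 = 2/9 ≈ 0.22222)
T(U) = 9 - U**2 (T(U) = 9 - U*U = 9 - U**2)
r(t, A) = -27 + A**2 - 8*t (r(t, A) = (-8*t + A*A) + (9 - 1*6**2) = (-8*t + A**2) + (9 - 1*36) = (A**2 - 8*t) + (9 - 36) = (A**2 - 8*t) - 27 = -27 + A**2 - 8*t)
-10*r(j(0, g), 13) = -10*(-27 + 13**2 - 8*4) = -10*(-27 + 169 - 32) = -10*110 = -1100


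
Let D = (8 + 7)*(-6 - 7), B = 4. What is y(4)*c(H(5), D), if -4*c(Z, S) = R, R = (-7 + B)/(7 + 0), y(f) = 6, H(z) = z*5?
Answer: 9/14 ≈ 0.64286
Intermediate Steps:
H(z) = 5*z
D = -195 (D = 15*(-13) = -195)
R = -3/7 (R = (-7 + 4)/(7 + 0) = -3/7 ≈ -0.42857)
c(Z, S) = 3/28 (c(Z, S) = -1/4*(-3/7) = 3/28)
y(4)*c(H(5), D) = 6*(3/28) = 9/14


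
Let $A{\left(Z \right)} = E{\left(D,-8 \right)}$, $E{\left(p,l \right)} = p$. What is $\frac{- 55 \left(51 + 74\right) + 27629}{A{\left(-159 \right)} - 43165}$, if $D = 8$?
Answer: $- \frac{20754}{43157} \approx -0.4809$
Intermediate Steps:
$A{\left(Z \right)} = 8$
$\frac{- 55 \left(51 + 74\right) + 27629}{A{\left(-159 \right)} - 43165} = \frac{- 55 \left(51 + 74\right) + 27629}{8 - 43165} = \frac{\left(-55\right) 125 + 27629}{-43157} = \left(-6875 + 27629\right) \left(- \frac{1}{43157}\right) = 20754 \left(- \frac{1}{43157}\right) = - \frac{20754}{43157}$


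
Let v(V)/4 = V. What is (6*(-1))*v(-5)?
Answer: 120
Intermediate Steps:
v(V) = 4*V
(6*(-1))*v(-5) = (6*(-1))*(4*(-5)) = -6*(-20) = 120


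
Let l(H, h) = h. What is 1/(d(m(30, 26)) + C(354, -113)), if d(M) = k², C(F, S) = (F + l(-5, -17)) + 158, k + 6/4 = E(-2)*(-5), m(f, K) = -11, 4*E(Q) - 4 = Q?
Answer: 1/511 ≈ 0.0019569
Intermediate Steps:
E(Q) = 1 + Q/4
k = -4 (k = -3/2 + (1 + (¼)*(-2))*(-5) = -3/2 + (1 - ½)*(-5) = -3/2 + (½)*(-5) = -3/2 - 5/2 = -4)
C(F, S) = 141 + F (C(F, S) = (F - 17) + 158 = (-17 + F) + 158 = 141 + F)
d(M) = 16 (d(M) = (-4)² = 16)
1/(d(m(30, 26)) + C(354, -113)) = 1/(16 + (141 + 354)) = 1/(16 + 495) = 1/511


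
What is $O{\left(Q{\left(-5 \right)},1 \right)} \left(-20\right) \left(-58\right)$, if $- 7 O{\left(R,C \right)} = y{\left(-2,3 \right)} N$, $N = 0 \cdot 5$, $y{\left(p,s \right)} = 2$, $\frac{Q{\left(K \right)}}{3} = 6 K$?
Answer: $0$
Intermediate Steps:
$Q{\left(K \right)} = 18 K$ ($Q{\left(K \right)} = 3 \cdot 6 K = 18 K$)
$N = 0$
$O{\left(R,C \right)} = 0$ ($O{\left(R,C \right)} = - \frac{2 \cdot 0}{7} = \left(- \frac{1}{7}\right) 0 = 0$)
$O{\left(Q{\left(-5 \right)},1 \right)} \left(-20\right) \left(-58\right) = 0 \left(-20\right) \left(-58\right) = 0 \left(-58\right) = 0$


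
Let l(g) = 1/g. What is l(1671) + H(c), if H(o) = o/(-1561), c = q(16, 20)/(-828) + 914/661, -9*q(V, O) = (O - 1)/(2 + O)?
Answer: -27083603867/94222600147368 ≈ -0.00028744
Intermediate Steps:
q(V, O) = -(-1 + O)/(9*(2 + O)) (q(V, O) = -(O - 1)/(9*(2 + O)) = -(-1 + O)/(9*(2 + O)))
c = 149857375/108366984 (c = ((1 - 1*20)/(9*(2 + 20)))/(-828) + 914/661 = ((⅑)*(1 - 20)/22)*(-1/828) + 914*(1/661) = ((⅑)*(1/22)*(-19))*(-1/828) + 914/661 = -19/198*(-1/828) + 914/661 = 19/163944 + 914/661 = 149857375/108366984 ≈ 1.3829)
H(o) = -o/1561 (H(o) = o*(-1/1561) = -o/1561)
l(1671) + H(c) = 1/1671 - 1/1561*149857375/108366984 = 1/1671 - 149857375/169160862024 = -27083603867/94222600147368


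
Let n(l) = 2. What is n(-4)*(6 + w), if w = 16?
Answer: 44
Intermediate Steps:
n(-4)*(6 + w) = 2*(6 + 16) = 2*22 = 44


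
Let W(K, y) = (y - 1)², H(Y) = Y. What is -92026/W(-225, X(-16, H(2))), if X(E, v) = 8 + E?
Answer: -92026/81 ≈ -1136.1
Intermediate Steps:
W(K, y) = (-1 + y)²
-92026/W(-225, X(-16, H(2))) = -92026/(-1 + (8 - 16))² = -92026/(-1 - 8)² = -92026/((-9)²) = -92026/81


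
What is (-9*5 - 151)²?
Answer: 38416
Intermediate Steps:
(-9*5 - 151)² = (-45 - 151)² = (-196)² = 38416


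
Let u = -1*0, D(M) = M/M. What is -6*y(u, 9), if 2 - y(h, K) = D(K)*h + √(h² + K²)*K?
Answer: 474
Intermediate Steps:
D(M) = 1
u = 0
y(h, K) = 2 - h - K*√(K² + h²) (y(h, K) = 2 - (1*h + √(h² + K²)*K) = 2 - (h + √(K² + h²)*K) = 2 - (h + K*√(K² + h²)) = 2 + (-h - K*√(K² + h²)) = 2 - h - K*√(K² + h²))
-6*y(u, 9) = -6*(2 - 1*0 - 1*9*√(9² + 0²)) = -6*(2 + 0 - 1*9*√(81 + 0)) = -6*(2 + 0 - 1*9*√81) = -6*(2 + 0 - 1*9*9) = -6*(2 + 0 - 81) = -6*(-79) = 474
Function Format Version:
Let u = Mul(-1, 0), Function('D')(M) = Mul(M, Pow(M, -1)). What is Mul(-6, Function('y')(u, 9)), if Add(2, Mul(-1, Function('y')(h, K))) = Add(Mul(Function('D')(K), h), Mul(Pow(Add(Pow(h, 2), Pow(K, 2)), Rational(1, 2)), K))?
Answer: 474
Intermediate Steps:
Function('D')(M) = 1
u = 0
Function('y')(h, K) = Add(2, Mul(-1, h), Mul(-1, K, Pow(Add(Pow(K, 2), Pow(h, 2)), Rational(1, 2)))) (Function('y')(h, K) = Add(2, Mul(-1, Add(Mul(1, h), Mul(Pow(Add(Pow(h, 2), Pow(K, 2)), Rational(1, 2)), K)))) = Add(2, Mul(-1, Add(h, Mul(Pow(Add(Pow(K, 2), Pow(h, 2)), Rational(1, 2)), K)))) = Add(2, Mul(-1, Add(h, Mul(K, Pow(Add(Pow(K, 2), Pow(h, 2)), Rational(1, 2)))))) = Add(2, Add(Mul(-1, h), Mul(-1, K, Pow(Add(Pow(K, 2), Pow(h, 2)), Rational(1, 2))))) = Add(2, Mul(-1, h), Mul(-1, K, Pow(Add(Pow(K, 2), Pow(h, 2)), Rational(1, 2)))))
Mul(-6, Function('y')(u, 9)) = Mul(-6, Add(2, Mul(-1, 0), Mul(-1, 9, Pow(Add(Pow(9, 2), Pow(0, 2)), Rational(1, 2))))) = Mul(-6, Add(2, 0, Mul(-1, 9, Pow(Add(81, 0), Rational(1, 2))))) = Mul(-6, Add(2, 0, Mul(-1, 9, Pow(81, Rational(1, 2))))) = Mul(-6, Add(2, 0, Mul(-1, 9, 9))) = Mul(-6, Add(2, 0, -81)) = Mul(-6, -79) = 474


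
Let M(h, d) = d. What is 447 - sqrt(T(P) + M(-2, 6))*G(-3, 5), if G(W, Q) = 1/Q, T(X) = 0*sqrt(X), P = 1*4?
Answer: 447 - sqrt(6)/5 ≈ 446.51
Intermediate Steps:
P = 4
T(X) = 0
447 - sqrt(T(P) + M(-2, 6))*G(-3, 5) = 447 - sqrt(0 + 6)/5 = 447 - sqrt(6)/5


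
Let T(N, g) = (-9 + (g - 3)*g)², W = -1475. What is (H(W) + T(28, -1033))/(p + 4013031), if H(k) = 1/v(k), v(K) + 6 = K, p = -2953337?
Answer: 848082129656360/784703407 ≈ 1.0808e+6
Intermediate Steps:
v(K) = -6 + K
H(k) = 1/(-6 + k)
T(N, g) = (-9 + g*(-3 + g))² (T(N, g) = (-9 + (-3 + g)*g)² = (-9 + g*(-3 + g))²)
(H(W) + T(28, -1033))/(p + 4013031) = (1/(-6 - 1475) + (9 - 1*(-1033)² + 3*(-1033))²)/(-2953337 + 4013031) = (1/(-1481) + (9 - 1*1067089 - 3099)²)/1059694 = (-1/1481 + (9 - 1067089 - 3099)²)*(1/1059694) = (-1/1481 + (-1070179)²)*(1/1059694) = (-1/1481 + 1145283092041)*(1/1059694) = (1696164259312720/1481)*(1/1059694) = 848082129656360/784703407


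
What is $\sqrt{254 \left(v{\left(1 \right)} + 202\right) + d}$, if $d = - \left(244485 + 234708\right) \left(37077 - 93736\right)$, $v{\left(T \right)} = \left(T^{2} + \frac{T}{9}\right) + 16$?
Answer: $\frac{\sqrt{244355866571}}{3} \approx 1.6477 \cdot 10^{5}$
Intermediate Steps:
$v{\left(T \right)} = 16 + T^{2} + \frac{T}{9}$ ($v{\left(T \right)} = \left(T^{2} + \frac{T}{9}\right) + 16 = 16 + T^{2} + \frac{T}{9}$)
$d = 27150596187$ ($d = - 479193 \left(-56659\right) = \left(-1\right) \left(-27150596187\right) = 27150596187$)
$\sqrt{254 \left(v{\left(1 \right)} + 202\right) + d} = \sqrt{254 \left(\left(16 + 1^{2} + \frac{1}{9} \cdot 1\right) + 202\right) + 27150596187} = \sqrt{254 \left(\left(16 + 1 + \frac{1}{9}\right) + 202\right) + 27150596187} = \sqrt{254 \left(\frac{154}{9} + 202\right) + 27150596187} = \sqrt{254 \cdot \frac{1972}{9} + 27150596187} = \sqrt{\frac{500888}{9} + 27150596187} = \sqrt{\frac{244355866571}{9}} = \frac{\sqrt{244355866571}}{3}$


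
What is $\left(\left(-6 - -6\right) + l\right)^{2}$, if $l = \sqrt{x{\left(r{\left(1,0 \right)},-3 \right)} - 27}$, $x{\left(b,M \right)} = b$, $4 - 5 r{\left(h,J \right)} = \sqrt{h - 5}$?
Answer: $- \frac{131}{5} - \frac{2 i}{5} \approx -26.2 - 0.4 i$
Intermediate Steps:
$r{\left(h,J \right)} = \frac{4}{5} - \frac{\sqrt{-5 + h}}{5}$ ($r{\left(h,J \right)} = \frac{4}{5} - \frac{\sqrt{h - 5}}{5} = \frac{4}{5} - \frac{\sqrt{-5 + h}}{5}$)
$l = \sqrt{- \frac{131}{5} - \frac{2 i}{5}}$ ($l = \sqrt{\left(\frac{4}{5} - \frac{\sqrt{-5 + 1}}{5}\right) - 27} = \sqrt{\left(\frac{4}{5} - \frac{\sqrt{-4}}{5}\right) - 27} = \sqrt{\left(\frac{4}{5} - \frac{2 i}{5}\right) - 27} = \sqrt{- \frac{131}{5} - \frac{2 i}{5}} \approx 0.03907 - 5.1187 i$)
$\left(\left(-6 - -6\right) + l\right)^{2} = \left(\left(-6 - -6\right) + \frac{\sqrt{-655 - 10 i}}{5}\right)^{2} = \left(\left(-6 + 6\right) + \frac{\sqrt{-655 - 10 i}}{5}\right)^{2} = \left(0 + \frac{\sqrt{-655 - 10 i}}{5}\right)^{2} = \left(\frac{\sqrt{-655 - 10 i}}{5}\right)^{2} = - \frac{131}{5} - \frac{2 i}{5}$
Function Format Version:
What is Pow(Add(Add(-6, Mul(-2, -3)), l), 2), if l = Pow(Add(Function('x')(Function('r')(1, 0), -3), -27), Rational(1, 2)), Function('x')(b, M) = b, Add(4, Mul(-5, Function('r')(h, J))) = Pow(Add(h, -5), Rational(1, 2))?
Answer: Add(Rational(-131, 5), Mul(Rational(-2, 5), I)) ≈ Add(-26.200, Mul(-0.40000, I))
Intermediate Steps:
Function('r')(h, J) = Add(Rational(4, 5), Mul(Rational(-1, 5), Pow(Add(-5, h), Rational(1, 2)))) (Function('r')(h, J) = Add(Rational(4, 5), Mul(Rational(-1, 5), Pow(Add(h, -5), Rational(1, 2)))) = Add(Rational(4, 5), Mul(Rational(-1, 5), Pow(Add(-5, h), Rational(1, 2)))))
l = Pow(Add(Rational(-131, 5), Mul(Rational(-2, 5), I)), Rational(1, 2)) (l = Pow(Add(Add(Rational(4, 5), Mul(Rational(-1, 5), Pow(Add(-5, 1), Rational(1, 2)))), -27), Rational(1, 2)) = Pow(Add(Add(Rational(4, 5), Mul(Rational(-1, 5), Pow(-4, Rational(1, 2)))), -27), Rational(1, 2)) = Pow(Add(Add(Rational(4, 5), Mul(Rational(-1, 5), Mul(2, I))), -27), Rational(1, 2)) = Pow(Add(Add(Rational(4, 5), Mul(Rational(-2, 5), I)), -27), Rational(1, 2)) = Pow(Add(Rational(-131, 5), Mul(Rational(-2, 5), I)), Rational(1, 2)) ≈ Add(0.03907, Mul(-5.1187, I)))
Pow(Add(Add(-6, Mul(-2, -3)), l), 2) = Pow(Add(Add(-6, Mul(-2, -3)), Mul(Rational(1, 5), Pow(Add(-655, Mul(-10, I)), Rational(1, 2)))), 2) = Pow(Add(Add(-6, 6), Mul(Rational(1, 5), Pow(Add(-655, Mul(-10, I)), Rational(1, 2)))), 2) = Pow(Add(0, Mul(Rational(1, 5), Pow(Add(-655, Mul(-10, I)), Rational(1, 2)))), 2) = Pow(Mul(Rational(1, 5), Pow(Add(-655, Mul(-10, I)), Rational(1, 2))), 2) = Add(Rational(-131, 5), Mul(Rational(-2, 5), I))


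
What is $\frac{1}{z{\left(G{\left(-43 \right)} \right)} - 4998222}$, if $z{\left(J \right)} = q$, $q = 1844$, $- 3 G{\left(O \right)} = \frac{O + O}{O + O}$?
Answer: $- \frac{1}{4996378} \approx -2.0014 \cdot 10^{-7}$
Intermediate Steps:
$G{\left(O \right)} = - \frac{1}{3}$ ($G{\left(O \right)} = - \frac{\left(O + O\right) \frac{1}{O + O}}{3} = - \frac{2 O \frac{1}{2 O}}{3} = \left(- \frac{1}{3}\right) 1 = - \frac{1}{3}$)
$z{\left(J \right)} = 1844$
$\frac{1}{z{\left(G{\left(-43 \right)} \right)} - 4998222} = \frac{1}{1844 - 4998222} = \frac{1}{-4996378} = - \frac{1}{4996378}$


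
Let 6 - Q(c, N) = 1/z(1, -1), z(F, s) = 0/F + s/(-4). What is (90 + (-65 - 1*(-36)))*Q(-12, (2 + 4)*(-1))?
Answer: 122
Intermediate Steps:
z(F, s) = -s/4 (z(F, s) = 0 + s*(-¼) = 0 - s/4 = -s/4)
Q(c, N) = 2 (Q(c, N) = 6 - 1/((-¼*(-1))) = 6 - 1/¼ = 6 - 1*4 = 6 - 4 = 2)
(90 + (-65 - 1*(-36)))*Q(-12, (2 + 4)*(-1)) = (90 + (-65 - 1*(-36)))*2 = (90 + (-65 + 36))*2 = (90 - 29)*2 = 61*2 = 122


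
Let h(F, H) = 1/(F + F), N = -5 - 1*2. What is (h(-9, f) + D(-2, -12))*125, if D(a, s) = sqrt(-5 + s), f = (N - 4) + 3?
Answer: -125/18 + 125*I*sqrt(17) ≈ -6.9444 + 515.39*I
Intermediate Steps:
N = -7 (N = -5 - 2 = -7)
f = -8 (f = (-7 - 4) + 3 = -11 + 3 = -8)
h(F, H) = 1/(2*F)
(h(-9, f) + D(-2, -12))*125 = ((1/2)/(-9) + sqrt(-5 - 12))*125 = ((1/2)*(-1/9) + sqrt(-17))*125 = (-1/18 + I*sqrt(17))*125 = -125/18 + 125*I*sqrt(17)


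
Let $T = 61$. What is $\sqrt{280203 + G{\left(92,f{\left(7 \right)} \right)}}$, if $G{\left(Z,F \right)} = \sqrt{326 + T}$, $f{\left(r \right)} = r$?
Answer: $\sqrt{280203 + 3 \sqrt{43}} \approx 529.36$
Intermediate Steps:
$G{\left(Z,F \right)} = 3 \sqrt{43}$ ($G{\left(Z,F \right)} = \sqrt{326 + 61} = \sqrt{387} = 3 \sqrt{43}$)
$\sqrt{280203 + G{\left(92,f{\left(7 \right)} \right)}} = \sqrt{280203 + 3 \sqrt{43}}$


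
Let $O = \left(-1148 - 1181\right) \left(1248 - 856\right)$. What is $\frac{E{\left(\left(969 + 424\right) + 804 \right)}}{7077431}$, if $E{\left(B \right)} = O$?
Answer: $- \frac{912968}{7077431} \approx -0.129$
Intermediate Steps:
$O = -912968$ ($O = \left(-2329\right) 392 = -912968$)
$E{\left(B \right)} = -912968$
$\frac{E{\left(\left(969 + 424\right) + 804 \right)}}{7077431} = - \frac{912968}{7077431}$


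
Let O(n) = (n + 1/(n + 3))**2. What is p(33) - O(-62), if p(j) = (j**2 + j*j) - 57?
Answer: -6005080/3481 ≈ -1725.1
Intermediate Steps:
p(j) = -57 + 2*j**2 (p(j) = (j**2 + j**2) - 57 = 2*j**2 - 57 = -57 + 2*j**2)
O(n) = (n + 1/(3 + n))**2
p(33) - O(-62) = (-57 + 2*33**2) - (1 + (-62)**2 + 3*(-62))**2/(3 - 62)**2 = (-57 + 2*1089) - (1 + 3844 - 186)**2/(-59)**2 = (-57 + 2178) - 3659**2/3481 = 2121 - 13388281/3481 = -6005080/3481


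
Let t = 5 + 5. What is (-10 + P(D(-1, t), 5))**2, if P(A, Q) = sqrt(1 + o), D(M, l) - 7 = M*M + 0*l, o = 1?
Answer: (10 - sqrt(2))**2 ≈ 73.716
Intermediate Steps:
t = 10
D(M, l) = 7 + M**2 (D(M, l) = 7 + (M*M + 0*l) = 7 + (M**2 + 0) = 7 + M**2)
P(A, Q) = sqrt(2) (P(A, Q) = sqrt(1 + 1) = sqrt(2))
(-10 + P(D(-1, t), 5))**2 = (-10 + sqrt(2))**2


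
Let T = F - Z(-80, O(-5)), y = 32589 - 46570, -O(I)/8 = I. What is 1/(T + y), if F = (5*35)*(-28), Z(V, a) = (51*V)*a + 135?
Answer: 1/144184 ≈ 6.9356e-6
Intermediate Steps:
O(I) = -8*I
Z(V, a) = 135 + 51*V*a (Z(V, a) = 51*V*a + 135 = 135 + 51*V*a)
F = -4900 (F = 175*(-28) = -4900)
y = -13981
T = 158165 (T = -4900 - (135 + 51*(-80)*(-8*(-5))) = -4900 - (135 + 51*(-80)*40) = -4900 - (135 - 163200) = -4900 - 1*(-163065) = -4900 + 163065 = 158165)
1/(T + y) = 1/(158165 - 13981) = 1/144184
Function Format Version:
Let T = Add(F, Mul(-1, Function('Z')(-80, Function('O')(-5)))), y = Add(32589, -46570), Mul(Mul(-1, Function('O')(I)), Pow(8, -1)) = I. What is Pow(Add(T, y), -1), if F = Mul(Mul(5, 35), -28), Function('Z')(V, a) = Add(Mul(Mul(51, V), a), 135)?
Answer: Rational(1, 144184) ≈ 6.9356e-6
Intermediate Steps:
Function('O')(I) = Mul(-8, I)
Function('Z')(V, a) = Add(135, Mul(51, V, a)) (Function('Z')(V, a) = Add(Mul(51, V, a), 135) = Add(135, Mul(51, V, a)))
F = -4900 (F = Mul(175, -28) = -4900)
y = -13981
T = 158165 (T = Add(-4900, Mul(-1, Add(135, Mul(51, -80, Mul(-8, -5))))) = Add(-4900, Mul(-1, Add(135, Mul(51, -80, 40)))) = Add(-4900, Mul(-1, Add(135, -163200))) = Add(-4900, Mul(-1, -163065)) = Add(-4900, 163065) = 158165)
Pow(Add(T, y), -1) = Pow(Add(158165, -13981), -1) = Pow(144184, -1) = Rational(1, 144184)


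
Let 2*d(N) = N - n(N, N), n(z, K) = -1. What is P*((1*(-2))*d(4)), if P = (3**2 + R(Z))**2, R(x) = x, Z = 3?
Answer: -720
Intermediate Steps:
P = 144 (P = (3**2 + 3)**2 = (9 + 3)**2 = 12**2 = 144)
d(N) = 1/2 + N/2 (d(N) = (N - 1*(-1))/2 = (N + 1)/2 = (1 + N)/2 = 1/2 + N/2)
P*((1*(-2))*d(4)) = 144*((1*(-2))*(1/2 + (1/2)*4)) = 144*(-2*(1/2 + 2)) = 144*(-2*5/2) = 144*(-5) = -720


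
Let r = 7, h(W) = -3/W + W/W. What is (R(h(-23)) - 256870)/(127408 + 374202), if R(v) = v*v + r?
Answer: -135879851/265351690 ≈ -0.51207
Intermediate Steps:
h(W) = 1 - 3/W (h(W) = -3/W + 1 = 1 - 3/W)
R(v) = 7 + v² (R(v) = v*v + 7 = v² + 7 = 7 + v²)
(R(h(-23)) - 256870)/(127408 + 374202) = ((7 + ((-3 - 23)/(-23))²) - 256870)/(127408 + 374202) = ((7 + (-1/23*(-26))²) - 256870)/501610 = ((7 + (26/23)²) - 256870)*(1/501610) = ((7 + 676/529) - 256870)*(1/501610) = (4379/529 - 256870)*(1/501610) = -135879851/529*1/501610 = -135879851/265351690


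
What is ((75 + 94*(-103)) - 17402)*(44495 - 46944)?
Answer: 66145041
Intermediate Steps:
((75 + 94*(-103)) - 17402)*(44495 - 46944) = ((75 - 9682) - 17402)*(-2449) = (-9607 - 17402)*(-2449) = -27009*(-2449) = 66145041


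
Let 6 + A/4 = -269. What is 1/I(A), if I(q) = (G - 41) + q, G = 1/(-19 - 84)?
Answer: -103/117524 ≈ -0.00087642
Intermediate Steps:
G = -1/103 (G = 1/(-103) = -1/103 ≈ -0.0097087)
A = -1100 (A = -24 + 4*(-269) = -24 - 1076 = -1100)
I(q) = -4224/103 + q (I(q) = (-1/103 - 41) + q = -4224/103 + q)
1/I(A) = 1/(-4224/103 - 1100) = 1/(-117524/103) = -103/117524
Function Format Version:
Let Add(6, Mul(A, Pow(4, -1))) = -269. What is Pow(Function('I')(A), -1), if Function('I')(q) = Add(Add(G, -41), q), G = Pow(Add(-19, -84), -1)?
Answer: Rational(-103, 117524) ≈ -0.00087642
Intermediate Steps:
G = Rational(-1, 103) (G = Pow(-103, -1) = Rational(-1, 103) ≈ -0.0097087)
A = -1100 (A = Add(-24, Mul(4, -269)) = Add(-24, -1076) = -1100)
Function('I')(q) = Add(Rational(-4224, 103), q) (Function('I')(q) = Add(Add(Rational(-1, 103), -41), q) = Add(Rational(-4224, 103), q))
Pow(Function('I')(A), -1) = Pow(Add(Rational(-4224, 103), -1100), -1) = Pow(Rational(-117524, 103), -1) = Rational(-103, 117524)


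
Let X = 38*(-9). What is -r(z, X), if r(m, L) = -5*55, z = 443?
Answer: 275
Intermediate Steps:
X = -342
r(m, L) = -275
-r(z, X) = -1*(-275) = 275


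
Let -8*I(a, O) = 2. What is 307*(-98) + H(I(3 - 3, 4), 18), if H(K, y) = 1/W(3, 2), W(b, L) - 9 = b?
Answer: -361031/12 ≈ -30086.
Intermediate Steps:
W(b, L) = 9 + b
I(a, O) = -¼ (I(a, O) = -⅛*2 = -¼)
H(K, y) = 1/12 (H(K, y) = 1/(9 + 3) = 1/12)
307*(-98) + H(I(3 - 3, 4), 18) = 307*(-98) + 1/12 = -30086 + 1/12 = -361031/12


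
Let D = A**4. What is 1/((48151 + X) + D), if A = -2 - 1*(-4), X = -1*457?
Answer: 1/47710 ≈ 2.0960e-5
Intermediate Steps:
X = -457
A = 2 (A = -2 + 4 = 2)
D = 16 (D = 2**4 = 16)
1/((48151 + X) + D) = 1/((48151 - 457) + 16) = 1/(47694 + 16) = 1/47710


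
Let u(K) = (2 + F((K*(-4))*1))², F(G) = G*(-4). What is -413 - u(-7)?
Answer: -12513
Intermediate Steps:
F(G) = -4*G
u(K) = (2 + 16*K)² (u(K) = (2 - 4*K*(-4))² = (2 - 4*(-4*K))² = (2 - (-16)*K)² = (2 + 16*K)²)
-413 - u(-7) = -413 - 4*(1 + 8*(-7))² = -413 - 4*(1 - 56)² = -413 - 4*(-55)² = -413 - 4*3025 = -413 - 1*12100 = -413 - 12100 = -12513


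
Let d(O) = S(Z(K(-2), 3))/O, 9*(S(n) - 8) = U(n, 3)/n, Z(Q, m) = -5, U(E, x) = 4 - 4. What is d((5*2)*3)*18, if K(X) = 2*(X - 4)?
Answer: 24/5 ≈ 4.8000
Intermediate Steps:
U(E, x) = 0
K(X) = -8 + 2*X (K(X) = 2*(-4 + X) = -8 + 2*X)
S(n) = 8 (S(n) = 8 + (0/n)/9 = 8 + (⅑)*0 = 8 + 0 = 8)
d(O) = 8/O
d((5*2)*3)*18 = (8/(((5*2)*3)))*18 = (8/((10*3)))*18 = (8/30)*18 = (8*(1/30))*18 = (4/15)*18 = 24/5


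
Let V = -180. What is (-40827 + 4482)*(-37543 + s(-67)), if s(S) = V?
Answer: 1371042435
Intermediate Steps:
s(S) = -180
(-40827 + 4482)*(-37543 + s(-67)) = (-40827 + 4482)*(-37543 - 180) = -36345*(-37723) = 1371042435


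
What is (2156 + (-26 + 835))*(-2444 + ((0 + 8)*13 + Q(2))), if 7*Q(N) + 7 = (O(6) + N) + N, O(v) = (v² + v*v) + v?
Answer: -48344325/7 ≈ -6.9063e+6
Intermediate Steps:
O(v) = v + 2*v² (O(v) = (v² + v²) + v = 2*v² + v = v + 2*v²)
Q(N) = 71/7 + 2*N/7 (Q(N) = -1 + ((6*(1 + 2*6) + N) + N)/7 = -1 + ((6*(1 + 12) + N) + N)/7 = -1 + ((6*13 + N) + N)/7 = -1 + ((78 + N) + N)/7 = -1 + (78 + 2*N)/7 = -1 + (78/7 + 2*N/7) = 71/7 + 2*N/7)
(2156 + (-26 + 835))*(-2444 + ((0 + 8)*13 + Q(2))) = (2156 + (-26 + 835))*(-2444 + ((0 + 8)*13 + (71/7 + (2/7)*2))) = (2156 + 809)*(-2444 + (8*13 + (71/7 + 4/7))) = 2965*(-2444 + (104 + 75/7)) = 2965*(-2444 + 803/7) = 2965*(-16305/7) = -48344325/7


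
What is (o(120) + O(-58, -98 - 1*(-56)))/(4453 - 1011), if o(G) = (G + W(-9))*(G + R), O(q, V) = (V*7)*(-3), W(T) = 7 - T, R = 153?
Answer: 19005/1721 ≈ 11.043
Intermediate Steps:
O(q, V) = -21*V (O(q, V) = (7*V)*(-3) = -21*V)
o(G) = (16 + G)*(153 + G) (o(G) = (G + (7 - 1*(-9)))*(G + 153) = (G + (7 + 9))*(153 + G) = (G + 16)*(153 + G) = (16 + G)*(153 + G))
(o(120) + O(-58, -98 - 1*(-56)))/(4453 - 1011) = ((2448 + 120**2 + 169*120) - 21*(-98 - 1*(-56)))/(4453 - 1011) = ((2448 + 14400 + 20280) - 21*(-98 + 56))/3442 = (37128 - 21*(-42))*(1/3442) = (37128 + 882)*(1/3442) = 38010*(1/3442) = 19005/1721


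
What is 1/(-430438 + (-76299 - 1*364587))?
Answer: -1/871324 ≈ -1.1477e-6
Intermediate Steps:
1/(-430438 + (-76299 - 1*364587)) = 1/(-430438 + (-76299 - 364587)) = 1/(-430438 - 440886) = 1/(-871324) = -1/871324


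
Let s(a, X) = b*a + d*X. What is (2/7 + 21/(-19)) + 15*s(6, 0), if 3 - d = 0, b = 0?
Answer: -109/133 ≈ -0.81955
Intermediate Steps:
d = 3 (d = 3 - 1*0 = 3 + 0 = 3)
s(a, X) = 3*X (s(a, X) = 0*a + 3*X = 0 + 3*X = 3*X)
(2/7 + 21/(-19)) + 15*s(6, 0) = (2/7 + 21/(-19)) + 15*(3*0) = (2*(1/7) + 21*(-1/19)) + 15*0 = (2/7 - 21/19) + 0 = -109/133 + 0 = -109/133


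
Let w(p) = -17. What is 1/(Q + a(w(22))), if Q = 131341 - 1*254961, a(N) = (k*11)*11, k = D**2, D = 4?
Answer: -1/121684 ≈ -8.2180e-6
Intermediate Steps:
k = 16 (k = 4**2 = 16)
a(N) = 1936 (a(N) = (16*11)*11 = 176*11 = 1936)
Q = -123620 (Q = 131341 - 254961 = -123620)
1/(Q + a(w(22))) = 1/(-123620 + 1936) = 1/(-121684) = -1/121684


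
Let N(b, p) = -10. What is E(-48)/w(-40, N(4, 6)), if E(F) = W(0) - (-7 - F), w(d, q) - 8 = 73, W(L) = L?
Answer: -41/81 ≈ -0.50617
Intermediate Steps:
w(d, q) = 81 (w(d, q) = 8 + 73 = 81)
E(F) = 7 + F (E(F) = 0 - (-7 - F) = 0 + (7 + F) = 7 + F)
E(-48)/w(-40, N(4, 6)) = (7 - 48)/81 = -41*1/81 = -41/81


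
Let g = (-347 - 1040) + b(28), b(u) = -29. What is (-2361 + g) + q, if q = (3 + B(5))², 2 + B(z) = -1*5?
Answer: -3761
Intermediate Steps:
B(z) = -7 (B(z) = -2 - 1*5 = -2 - 5 = -7)
g = -1416 (g = (-347 - 1040) - 29 = -1387 - 29 = -1416)
q = 16 (q = (3 - 7)² = (-4)² = 16)
(-2361 + g) + q = (-2361 - 1416) + 16 = -3777 + 16 = -3761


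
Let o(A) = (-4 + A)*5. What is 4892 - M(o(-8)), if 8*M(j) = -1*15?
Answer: 39151/8 ≈ 4893.9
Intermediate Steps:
o(A) = -20 + 5*A
M(j) = -15/8 (M(j) = (-1*15)/8 = (⅛)*(-15) = -15/8)
4892 - M(o(-8)) = 4892 - 1*(-15/8) = 4892 + 15/8 = 39151/8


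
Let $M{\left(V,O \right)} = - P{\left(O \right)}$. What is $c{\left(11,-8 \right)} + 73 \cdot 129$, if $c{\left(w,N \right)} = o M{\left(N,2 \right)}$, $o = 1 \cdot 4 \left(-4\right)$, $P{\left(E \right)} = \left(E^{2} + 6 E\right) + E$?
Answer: $9705$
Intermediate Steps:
$P{\left(E \right)} = E^{2} + 7 E$
$o = -16$ ($o = 4 \left(-4\right) = -16$)
$M{\left(V,O \right)} = - O \left(7 + O\right)$
$c{\left(w,N \right)} = 288$ ($c{\left(w,N \right)} = - 16 \left(\left(-1\right) 2 \left(7 + 2\right)\right) = - 16 \left(\left(-1\right) 2 \cdot 9\right) = \left(-16\right) \left(-18\right) = 288$)
$c{\left(11,-8 \right)} + 73 \cdot 129 = 288 + 73 \cdot 129 = 288 + 9417 = 9705$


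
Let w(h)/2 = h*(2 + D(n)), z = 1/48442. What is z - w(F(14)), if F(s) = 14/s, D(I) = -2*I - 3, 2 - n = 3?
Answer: -96883/48442 ≈ -2.0000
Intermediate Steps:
n = -1 (n = 2 - 1*3 = 2 - 3 = -1)
D(I) = -3 - 2*I
z = 1/48442 ≈ 2.0643e-5
w(h) = 2*h (w(h) = 2*(h*(2 + (-3 - 2*(-1)))) = 2*(h*(2 + (-3 + 2))) = 2*(h*(2 - 1)) = 2*(h*1) = 2*h)
z - w(F(14)) = 1/48442 - 2*14/14 = 1/48442 - 2*14*(1/14) = 1/48442 - 2 = -96883/48442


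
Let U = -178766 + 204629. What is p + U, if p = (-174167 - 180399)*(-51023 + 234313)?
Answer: -64988376277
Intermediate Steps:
p = -64988402140 (p = -354566*183290 = -64988402140)
U = 25863
p + U = -64988402140 + 25863 = -64988376277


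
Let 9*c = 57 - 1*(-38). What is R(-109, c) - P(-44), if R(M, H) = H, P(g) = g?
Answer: 491/9 ≈ 54.556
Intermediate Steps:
c = 95/9 (c = (57 - 1*(-38))/9 = (57 + 38)/9 = (⅑)*95 = 95/9 ≈ 10.556)
R(-109, c) - P(-44) = 95/9 - 1*(-44) = 95/9 + 44 = 491/9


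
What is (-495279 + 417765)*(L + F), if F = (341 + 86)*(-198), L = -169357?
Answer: 19681037142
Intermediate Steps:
F = -84546 (F = 427*(-198) = -84546)
(-495279 + 417765)*(L + F) = (-495279 + 417765)*(-169357 - 84546) = -77514*(-253903) = 19681037142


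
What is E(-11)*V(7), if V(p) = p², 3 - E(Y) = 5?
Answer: -98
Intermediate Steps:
E(Y) = -2 (E(Y) = 3 - 1*5 = 3 - 5 = -2)
E(-11)*V(7) = -2*7² = -2*49 = -98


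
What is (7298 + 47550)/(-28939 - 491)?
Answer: -27424/14715 ≈ -1.8637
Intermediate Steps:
(7298 + 47550)/(-28939 - 491) = 54848/(-29430) = 54848*(-1/29430) = -27424/14715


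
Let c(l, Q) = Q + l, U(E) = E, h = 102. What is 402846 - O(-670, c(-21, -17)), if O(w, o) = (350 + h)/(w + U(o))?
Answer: 71303855/177 ≈ 4.0285e+5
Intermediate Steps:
O(w, o) = 452/(o + w) (O(w, o) = (350 + 102)/(w + o) = 452/(o + w))
402846 - O(-670, c(-21, -17)) = 402846 - 452/((-17 - 21) - 670) = 402846 - 452/(-38 - 670) = 402846 - 452/(-708) = 402846 - 452*(-1)/708 = 402846 - 1*(-113/177) = 402846 + 113/177 = 71303855/177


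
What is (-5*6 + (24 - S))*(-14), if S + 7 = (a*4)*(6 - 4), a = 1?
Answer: 98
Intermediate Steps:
S = 1 (S = -7 + (1*4)*(6 - 4) = -7 + 4*2 = -7 + 8 = 1)
(-5*6 + (24 - S))*(-14) = (-5*6 + (24 - 1*1))*(-14) = (-30 + (24 - 1))*(-14) = (-30 + 23)*(-14) = -7*(-14) = 98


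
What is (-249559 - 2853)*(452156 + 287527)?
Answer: -186704865396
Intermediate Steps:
(-249559 - 2853)*(452156 + 287527) = -252412*739683 = -186704865396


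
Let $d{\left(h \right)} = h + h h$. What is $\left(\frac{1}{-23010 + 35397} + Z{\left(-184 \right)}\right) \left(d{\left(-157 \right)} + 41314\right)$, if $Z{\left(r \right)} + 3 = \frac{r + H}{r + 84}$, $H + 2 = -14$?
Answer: $- \frac{815073116}{12387} \approx -65801.0$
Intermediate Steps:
$H = -16$ ($H = -2 - 14 = -16$)
$Z{\left(r \right)} = -3 + \frac{-16 + r}{84 + r}$ ($Z{\left(r \right)} = -3 + \frac{r - 16}{r + 84} = -3 + \frac{-16 + r}{84 + r}$)
$d{\left(h \right)} = h + h^{2}$
$\left(\frac{1}{-23010 + 35397} + Z{\left(-184 \right)}\right) \left(d{\left(-157 \right)} + 41314\right) = \left(\frac{1}{-23010 + 35397} + \frac{2 \left(-134 - -184\right)}{84 - 184}\right) \left(- 157 \left(1 - 157\right) + 41314\right) = \left(\frac{1}{12387} + \frac{2 \left(-134 + 184\right)}{-100}\right) \left(\left(-157\right) \left(-156\right) + 41314\right) = \left(\frac{1}{12387} + 2 \left(- \frac{1}{100}\right) 50\right) \left(24492 + 41314\right) = \left(\frac{1}{12387} - 1\right) 65806 = \left(- \frac{12386}{12387}\right) 65806 = - \frac{815073116}{12387}$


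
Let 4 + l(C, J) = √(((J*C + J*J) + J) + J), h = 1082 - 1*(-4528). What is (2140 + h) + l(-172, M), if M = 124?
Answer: 7746 + 2*I*√1426 ≈ 7746.0 + 75.525*I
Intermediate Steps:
h = 5610 (h = 1082 + 4528 = 5610)
l(C, J) = -4 + √(J² + 2*J + C*J) (l(C, J) = -4 + √(((J*C + J*J) + J) + J) = -4 + √(((C*J + J²) + J) + J) = -4 + √(((J² + C*J) + J) + J) = -4 + √((J + J² + C*J) + J) = -4 + √(J² + 2*J + C*J))
(2140 + h) + l(-172, M) = (2140 + 5610) + (-4 + √(124*(2 - 172 + 124))) = 7750 + (-4 + √(124*(-46))) = 7750 + (-4 + √(-5704)) = 7750 + (-4 + 2*I*√1426) = 7746 + 2*I*√1426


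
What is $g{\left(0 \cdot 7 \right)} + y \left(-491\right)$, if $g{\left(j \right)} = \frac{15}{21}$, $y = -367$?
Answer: $\frac{1261384}{7} \approx 1.802 \cdot 10^{5}$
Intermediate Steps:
$g{\left(j \right)} = \frac{5}{7}$ ($g{\left(j \right)} = 15 \cdot \frac{1}{21} = \frac{5}{7}$)
$g{\left(0 \cdot 7 \right)} + y \left(-491\right) = \frac{5}{7} - -180197 = \frac{5}{7} + 180197 = \frac{1261384}{7}$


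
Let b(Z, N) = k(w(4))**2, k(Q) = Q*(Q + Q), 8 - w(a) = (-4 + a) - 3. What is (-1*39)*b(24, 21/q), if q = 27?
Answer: -2283996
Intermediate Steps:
w(a) = 15 - a (w(a) = 8 - ((-4 + a) - 3) = 8 - (-7 + a) = 8 + (7 - a) = 15 - a)
k(Q) = 2*Q**2 (k(Q) = Q*(2*Q) = 2*Q**2)
b(Z, N) = 58564 (b(Z, N) = (2*(15 - 1*4)**2)**2 = (2*(15 - 4)**2)**2 = (2*11**2)**2 = (2*121)**2 = 242**2 = 58564)
(-1*39)*b(24, 21/q) = -1*39*58564 = -39*58564 = -2283996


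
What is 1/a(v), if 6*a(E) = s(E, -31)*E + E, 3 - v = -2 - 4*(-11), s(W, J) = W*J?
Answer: -1/7865 ≈ -0.00012715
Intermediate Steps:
s(W, J) = J*W
v = -39 (v = 3 - (-2 - 4*(-11)) = 3 - (-2 + 44) = 3 - 1*42 = 3 - 42 = -39)
a(E) = -31*E**2/6 + E/6 (a(E) = ((-31*E)*E + E)/6 = (-31*E**2 + E)/6 = (E - 31*E**2)/6 = -31*E**2/6 + E/6)
1/a(v) = 1/((1/6)*(-39)*(1 - 31*(-39))) = 1/((1/6)*(-39)*(1 + 1209)) = 1/((1/6)*(-39)*1210) = 1/(-7865) = -1/7865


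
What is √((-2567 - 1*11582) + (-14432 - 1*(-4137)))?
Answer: 6*I*√679 ≈ 156.35*I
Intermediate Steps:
√((-2567 - 1*11582) + (-14432 - 1*(-4137))) = √((-2567 - 11582) + (-14432 + 4137)) = √(-14149 - 10295) = √(-24444) = 6*I*√679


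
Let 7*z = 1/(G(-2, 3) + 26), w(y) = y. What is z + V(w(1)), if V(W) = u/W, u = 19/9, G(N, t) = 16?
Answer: 1865/882 ≈ 2.1145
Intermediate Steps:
u = 19/9 (u = 19*(1/9) = 19/9 ≈ 2.1111)
V(W) = 19/(9*W)
z = 1/294 (z = 1/(7*(16 + 26)) = (1/7)/42 = (1/7)*(1/42) = 1/294 ≈ 0.0034014)
z + V(w(1)) = 1/294 + (19/9)/1 = 1/294 + (19/9)*1 = 1/294 + 19/9 = 1865/882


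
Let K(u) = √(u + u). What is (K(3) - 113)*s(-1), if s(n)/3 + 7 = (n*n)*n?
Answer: 2712 - 24*√6 ≈ 2653.2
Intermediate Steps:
K(u) = √2*√u (K(u) = √(2*u) = √2*√u)
s(n) = -21 + 3*n³ (s(n) = -21 + 3*((n*n)*n) = -21 + 3*(n²*n) = -21 + 3*n³)
(K(3) - 113)*s(-1) = (√2*√3 - 113)*(-21 + 3*(-1)³) = (√6 - 113)*(-21 + 3*(-1)) = (-113 + √6)*(-21 - 3) = (-113 + √6)*(-24) = 2712 - 24*√6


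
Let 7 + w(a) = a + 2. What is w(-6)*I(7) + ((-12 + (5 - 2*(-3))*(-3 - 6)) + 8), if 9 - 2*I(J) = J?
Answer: -114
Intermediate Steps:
I(J) = 9/2 - J/2
w(a) = -5 + a (w(a) = -7 + (a + 2) = -7 + (2 + a) = -5 + a)
w(-6)*I(7) + ((-12 + (5 - 2*(-3))*(-3 - 6)) + 8) = (-5 - 6)*(9/2 - ½*7) + ((-12 + (5 - 2*(-3))*(-3 - 6)) + 8) = -11*(9/2 - 7/2) + ((-12 + (5 + 6)*(-9)) + 8) = -11*1 + ((-12 + 11*(-9)) + 8) = -11 + ((-12 - 99) + 8) = -11 + (-111 + 8) = -11 - 103 = -114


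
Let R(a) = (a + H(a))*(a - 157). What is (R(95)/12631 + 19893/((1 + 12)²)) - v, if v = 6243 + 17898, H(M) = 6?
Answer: -51282109894/2134639 ≈ -24024.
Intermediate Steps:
R(a) = (-157 + a)*(6 + a) (R(a) = (a + 6)*(a - 157) = (6 + a)*(-157 + a) = (-157 + a)*(6 + a))
v = 24141
(R(95)/12631 + 19893/((1 + 12)²)) - v = ((-942 + 95² - 151*95)/12631 + 19893/((1 + 12)²)) - 1*24141 = ((-942 + 9025 - 14345)*(1/12631) + 19893/(13²)) - 24141 = (-6262*1/12631 + 19893/169) - 24141 = (-6262/12631 + 19893*(1/169)) - 24141 = (-6262/12631 + 19893/169) - 24141 = 250210205/2134639 - 24141 = -51282109894/2134639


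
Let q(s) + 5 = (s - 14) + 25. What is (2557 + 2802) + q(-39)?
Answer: 5326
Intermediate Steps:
q(s) = 6 + s (q(s) = -5 + ((s - 14) + 25) = -5 + ((-14 + s) + 25) = -5 + (11 + s) = 6 + s)
(2557 + 2802) + q(-39) = (2557 + 2802) + (6 - 39) = 5359 - 33 = 5326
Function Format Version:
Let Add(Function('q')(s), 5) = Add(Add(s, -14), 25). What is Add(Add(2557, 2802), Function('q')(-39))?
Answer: 5326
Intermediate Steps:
Function('q')(s) = Add(6, s) (Function('q')(s) = Add(-5, Add(Add(s, -14), 25)) = Add(-5, Add(Add(-14, s), 25)) = Add(-5, Add(11, s)) = Add(6, s))
Add(Add(2557, 2802), Function('q')(-39)) = Add(Add(2557, 2802), Add(6, -39)) = Add(5359, -33) = 5326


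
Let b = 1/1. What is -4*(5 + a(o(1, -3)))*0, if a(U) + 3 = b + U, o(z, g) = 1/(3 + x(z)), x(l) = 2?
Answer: 0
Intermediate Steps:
b = 1 (b = 1*1 = 1)
o(z, g) = ⅕ (o(z, g) = 1/(3 + 2) = 1/5 = ⅕)
a(U) = -2 + U (a(U) = -3 + (1 + U) = -2 + U)
-4*(5 + a(o(1, -3)))*0 = -4*(5 + (-2 + ⅕))*0 = -4*(5 - 9/5)*0 = -64*0/5 = -4*0 = 0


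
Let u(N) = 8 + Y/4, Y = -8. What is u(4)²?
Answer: 36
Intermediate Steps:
u(N) = 6 (u(N) = 8 - 8/4 = 8 - 8*¼ = 8 - 2 = 6)
u(4)² = 6² = 36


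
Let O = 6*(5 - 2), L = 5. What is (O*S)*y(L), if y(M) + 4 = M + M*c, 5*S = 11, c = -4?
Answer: -3762/5 ≈ -752.40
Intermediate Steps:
S = 11/5 (S = (1/5)*11 = 11/5 ≈ 2.2000)
y(M) = -4 - 3*M (y(M) = -4 + (M + M*(-4)) = -4 + (M - 4*M) = -4 - 3*M)
O = 18 (O = 6*3 = 18)
(O*S)*y(L) = (18*(11/5))*(-4 - 3*5) = 198*(-4 - 15)/5 = (198/5)*(-19) = -3762/5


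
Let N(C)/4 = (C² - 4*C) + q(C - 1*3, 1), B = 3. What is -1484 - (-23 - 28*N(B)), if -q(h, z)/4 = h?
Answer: -1797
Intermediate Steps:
q(h, z) = -4*h
N(C) = 48 - 32*C + 4*C² (N(C) = 4*((C² - 4*C) - 4*(C - 1*3)) = 4*((C² - 4*C) - 4*(C - 3)) = 4*((C² - 4*C) - 4*(-3 + C)) = 4*((C² - 4*C) + (12 - 4*C)) = 4*(12 + C² - 8*C) = 48 - 32*C + 4*C²)
-1484 - (-23 - 28*N(B)) = -1484 - (-23 - 28*(48 - 32*3 + 4*3²)) = -1484 - (-23 - 28*(48 - 96 + 4*9)) = -1484 - (-23 - 28*(48 - 96 + 36)) = -1484 - (-23 - 28*(-12)) = -1484 - (-23 + 336) = -1484 - 1*313 = -1484 - 313 = -1797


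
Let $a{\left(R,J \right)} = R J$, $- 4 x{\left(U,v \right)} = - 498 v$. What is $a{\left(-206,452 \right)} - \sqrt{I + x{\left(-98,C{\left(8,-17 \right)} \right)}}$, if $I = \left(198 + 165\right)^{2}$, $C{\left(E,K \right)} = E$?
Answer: $-93112 - \sqrt{132765} \approx -93476.0$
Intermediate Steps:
$x{\left(U,v \right)} = \frac{249 v}{2}$ ($x{\left(U,v \right)} = - \frac{\left(-498\right) v}{4} = \frac{249 v}{2}$)
$I = 131769$ ($I = 363^{2} = 131769$)
$a{\left(R,J \right)} = J R$
$a{\left(-206,452 \right)} - \sqrt{I + x{\left(-98,C{\left(8,-17 \right)} \right)}} = 452 \left(-206\right) - \sqrt{131769 + \frac{249}{2} \cdot 8} = -93112 - \sqrt{131769 + 996} = -93112 - \sqrt{132765}$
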